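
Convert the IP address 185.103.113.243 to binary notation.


185 = 10111001
103 = 01100111
113 = 01110001
243 = 11110011
Binary: 10111001.01100111.01110001.11110011


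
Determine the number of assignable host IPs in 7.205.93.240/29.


Host bits = 32 - 29 = 3
Total addresses = 2^3 = 8
Usable = total - 2 (network and broadcast)
Usable hosts: 6


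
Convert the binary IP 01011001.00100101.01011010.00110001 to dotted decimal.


01011001 = 89
00100101 = 37
01011010 = 90
00110001 = 49
IP: 89.37.90.49


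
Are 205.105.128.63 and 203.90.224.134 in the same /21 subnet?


Mask: 255.255.248.0
205.105.128.63 AND mask = 205.105.128.0
203.90.224.134 AND mask = 203.90.224.0
No, different subnets (205.105.128.0 vs 203.90.224.0)


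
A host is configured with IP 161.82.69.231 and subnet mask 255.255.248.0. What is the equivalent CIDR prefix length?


Binary: 11111111.11111111.11111000.00000000
Count leading 1s
Prefix: /21


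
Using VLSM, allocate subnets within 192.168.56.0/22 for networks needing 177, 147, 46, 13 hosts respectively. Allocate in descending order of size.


177 hosts -> /24 (254 usable): 192.168.56.0/24
147 hosts -> /24 (254 usable): 192.168.57.0/24
46 hosts -> /26 (62 usable): 192.168.58.0/26
13 hosts -> /28 (14 usable): 192.168.58.64/28
Allocation: 192.168.56.0/24 (177 hosts, 254 usable); 192.168.57.0/24 (147 hosts, 254 usable); 192.168.58.0/26 (46 hosts, 62 usable); 192.168.58.64/28 (13 hosts, 14 usable)


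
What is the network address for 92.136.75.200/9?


IP:   01011100.10001000.01001011.11001000
Mask: 11111111.10000000.00000000.00000000
AND operation:
Net:  01011100.10000000.00000000.00000000
Network: 92.128.0.0/9


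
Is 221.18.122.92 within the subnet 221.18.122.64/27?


Subnet network: 221.18.122.64
Test IP AND mask: 221.18.122.64
Yes, 221.18.122.92 is in 221.18.122.64/27


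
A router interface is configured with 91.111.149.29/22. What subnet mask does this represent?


/22 means 22 network bits, 10 host bits
Binary: 11111111111111111111110000000000
Mask: 255.255.252.0


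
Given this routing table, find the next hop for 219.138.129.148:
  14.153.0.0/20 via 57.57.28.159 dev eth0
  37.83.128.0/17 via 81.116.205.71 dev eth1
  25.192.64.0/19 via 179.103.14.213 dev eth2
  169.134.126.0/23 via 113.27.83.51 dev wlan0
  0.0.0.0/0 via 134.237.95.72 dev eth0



Longest prefix match for 219.138.129.148:
  /20 14.153.0.0: no
  /17 37.83.128.0: no
  /19 25.192.64.0: no
  /23 169.134.126.0: no
  /0 0.0.0.0: MATCH
Selected: next-hop 134.237.95.72 via eth0 (matched /0)


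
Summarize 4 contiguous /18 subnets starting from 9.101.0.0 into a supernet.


Original prefix: /18
Number of subnets: 4 = 2^2
New prefix = 18 - 2 = 16
Supernet: 9.101.0.0/16


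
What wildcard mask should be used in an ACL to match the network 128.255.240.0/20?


Subnet mask: 255.255.240.0
Wildcard = 255.255.255.255 - subnet mask
255 - 255 = 0
255 - 255 = 0
255 - 240 = 15
255 - 0 = 255
Wildcard: 0.0.15.255


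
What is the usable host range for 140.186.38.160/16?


Network: 140.186.0.0
Broadcast: 140.186.255.255
First usable = network + 1
Last usable = broadcast - 1
Range: 140.186.0.1 to 140.186.255.254


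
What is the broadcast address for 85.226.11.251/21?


Network: 85.226.8.0/21
Host bits = 11
Set all host bits to 1:
Broadcast: 85.226.15.255


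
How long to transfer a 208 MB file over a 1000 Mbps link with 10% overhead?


Effective throughput = 1000 * (1 - 10/100) = 900 Mbps
File size in Mb = 208 * 8 = 1664 Mb
Time = 1664 / 900
Time = 1.8489 seconds


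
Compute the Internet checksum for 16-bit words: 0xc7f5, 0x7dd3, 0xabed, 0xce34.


Sum all words (with carry folding):
+ 0xc7f5 = 0xc7f5
+ 0x7dd3 = 0x45c9
+ 0xabed = 0xf1b6
+ 0xce34 = 0xbfeb
One's complement: ~0xbfeb
Checksum = 0x4014


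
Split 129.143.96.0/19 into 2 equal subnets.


New prefix = 19 + 1 = 20
Each subnet has 4096 addresses
  129.143.96.0/20
  129.143.112.0/20
Subnets: 129.143.96.0/20, 129.143.112.0/20


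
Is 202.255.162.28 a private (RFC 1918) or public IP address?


RFC 1918 private ranges:
  10.0.0.0/8 (10.0.0.0 - 10.255.255.255)
  172.16.0.0/12 (172.16.0.0 - 172.31.255.255)
  192.168.0.0/16 (192.168.0.0 - 192.168.255.255)
Public (not in any RFC 1918 range)


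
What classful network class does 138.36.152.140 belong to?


First octet: 138
Binary: 10001010
10xxxxxx -> Class B (128-191)
Class B, default mask 255.255.0.0 (/16)


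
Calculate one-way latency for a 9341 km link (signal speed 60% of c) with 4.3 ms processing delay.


Speed = 0.6 * 3e5 km/s = 180000 km/s
Propagation delay = 9341 / 180000 = 0.0519 s = 51.8944 ms
Processing delay = 4.3 ms
Total one-way latency = 56.1944 ms


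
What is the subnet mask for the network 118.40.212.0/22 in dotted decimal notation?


/22 means 22 network bits, 10 host bits
Binary: 11111111111111111111110000000000
Mask: 255.255.252.0


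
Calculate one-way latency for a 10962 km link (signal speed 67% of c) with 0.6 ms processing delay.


Speed = 0.67 * 3e5 km/s = 201000 km/s
Propagation delay = 10962 / 201000 = 0.0545 s = 54.5373 ms
Processing delay = 0.6 ms
Total one-way latency = 55.1373 ms


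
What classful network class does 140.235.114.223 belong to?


First octet: 140
Binary: 10001100
10xxxxxx -> Class B (128-191)
Class B, default mask 255.255.0.0 (/16)


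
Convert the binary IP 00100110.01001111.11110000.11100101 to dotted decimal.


00100110 = 38
01001111 = 79
11110000 = 240
11100101 = 229
IP: 38.79.240.229


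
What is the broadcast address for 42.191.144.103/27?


Network: 42.191.144.96/27
Host bits = 5
Set all host bits to 1:
Broadcast: 42.191.144.127


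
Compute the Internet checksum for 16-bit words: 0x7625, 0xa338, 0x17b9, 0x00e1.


Sum all words (with carry folding):
+ 0x7625 = 0x7625
+ 0xa338 = 0x195e
+ 0x17b9 = 0x3117
+ 0x00e1 = 0x31f8
One's complement: ~0x31f8
Checksum = 0xce07


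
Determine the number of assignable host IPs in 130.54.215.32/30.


Host bits = 32 - 30 = 2
Total addresses = 2^2 = 4
Usable = total - 2 (network and broadcast)
Usable hosts: 2


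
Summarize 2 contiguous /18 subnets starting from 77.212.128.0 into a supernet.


Original prefix: /18
Number of subnets: 2 = 2^1
New prefix = 18 - 1 = 17
Supernet: 77.212.128.0/17


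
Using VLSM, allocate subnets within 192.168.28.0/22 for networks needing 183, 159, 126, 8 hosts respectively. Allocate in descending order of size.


183 hosts -> /24 (254 usable): 192.168.28.0/24
159 hosts -> /24 (254 usable): 192.168.29.0/24
126 hosts -> /25 (126 usable): 192.168.30.0/25
8 hosts -> /28 (14 usable): 192.168.30.128/28
Allocation: 192.168.28.0/24 (183 hosts, 254 usable); 192.168.29.0/24 (159 hosts, 254 usable); 192.168.30.0/25 (126 hosts, 126 usable); 192.168.30.128/28 (8 hosts, 14 usable)


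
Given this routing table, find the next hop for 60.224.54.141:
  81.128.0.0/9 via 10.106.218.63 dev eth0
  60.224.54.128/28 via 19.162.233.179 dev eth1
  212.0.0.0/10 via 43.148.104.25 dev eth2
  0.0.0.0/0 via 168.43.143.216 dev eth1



Longest prefix match for 60.224.54.141:
  /9 81.128.0.0: no
  /28 60.224.54.128: MATCH
  /10 212.0.0.0: no
  /0 0.0.0.0: MATCH
Selected: next-hop 19.162.233.179 via eth1 (matched /28)


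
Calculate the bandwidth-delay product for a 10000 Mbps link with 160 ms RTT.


BDP = bandwidth * RTT
= 10000 Mbps * 160 ms
= 10000 * 1e6 * 160 / 1000 bits
= 1600000000 bits
= 200000000 bytes
= 195312.5 KB
BDP = 1600000000 bits (200000000 bytes)


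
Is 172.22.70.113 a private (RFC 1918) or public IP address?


RFC 1918 private ranges:
  10.0.0.0/8 (10.0.0.0 - 10.255.255.255)
  172.16.0.0/12 (172.16.0.0 - 172.31.255.255)
  192.168.0.0/16 (192.168.0.0 - 192.168.255.255)
Private (in 172.16.0.0/12)


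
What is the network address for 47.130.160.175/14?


IP:   00101111.10000010.10100000.10101111
Mask: 11111111.11111100.00000000.00000000
AND operation:
Net:  00101111.10000000.00000000.00000000
Network: 47.128.0.0/14


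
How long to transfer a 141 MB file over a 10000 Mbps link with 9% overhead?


Effective throughput = 10000 * (1 - 9/100) = 9100 Mbps
File size in Mb = 141 * 8 = 1128 Mb
Time = 1128 / 9100
Time = 0.124 seconds


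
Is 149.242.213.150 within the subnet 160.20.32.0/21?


Subnet network: 160.20.32.0
Test IP AND mask: 149.242.208.0
No, 149.242.213.150 is not in 160.20.32.0/21


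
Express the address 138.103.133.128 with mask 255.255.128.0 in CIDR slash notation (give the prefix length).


Binary: 11111111.11111111.10000000.00000000
Count leading 1s
Prefix: /17


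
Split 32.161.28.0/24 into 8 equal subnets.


New prefix = 24 + 3 = 27
Each subnet has 32 addresses
  32.161.28.0/27
  32.161.28.32/27
  32.161.28.64/27
  32.161.28.96/27
  32.161.28.128/27
  32.161.28.160/27
  32.161.28.192/27
  32.161.28.224/27
Subnets: 32.161.28.0/27, 32.161.28.32/27, 32.161.28.64/27, 32.161.28.96/27, 32.161.28.128/27, 32.161.28.160/27, 32.161.28.192/27, 32.161.28.224/27


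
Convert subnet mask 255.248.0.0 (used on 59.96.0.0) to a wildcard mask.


Subnet mask: 255.248.0.0
Wildcard = 255.255.255.255 - subnet mask
255 - 255 = 0
255 - 248 = 7
255 - 0 = 255
255 - 0 = 255
Wildcard: 0.7.255.255


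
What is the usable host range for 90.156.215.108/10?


Network: 90.128.0.0
Broadcast: 90.191.255.255
First usable = network + 1
Last usable = broadcast - 1
Range: 90.128.0.1 to 90.191.255.254


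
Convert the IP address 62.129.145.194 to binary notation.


62 = 00111110
129 = 10000001
145 = 10010001
194 = 11000010
Binary: 00111110.10000001.10010001.11000010


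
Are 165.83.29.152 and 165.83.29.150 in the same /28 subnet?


Mask: 255.255.255.240
165.83.29.152 AND mask = 165.83.29.144
165.83.29.150 AND mask = 165.83.29.144
Yes, same subnet (165.83.29.144)


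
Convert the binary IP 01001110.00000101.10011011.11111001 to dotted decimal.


01001110 = 78
00000101 = 5
10011011 = 155
11111001 = 249
IP: 78.5.155.249


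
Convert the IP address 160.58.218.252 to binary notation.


160 = 10100000
58 = 00111010
218 = 11011010
252 = 11111100
Binary: 10100000.00111010.11011010.11111100


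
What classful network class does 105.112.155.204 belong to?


First octet: 105
Binary: 01101001
0xxxxxxx -> Class A (1-126)
Class A, default mask 255.0.0.0 (/8)


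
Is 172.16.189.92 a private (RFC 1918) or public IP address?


RFC 1918 private ranges:
  10.0.0.0/8 (10.0.0.0 - 10.255.255.255)
  172.16.0.0/12 (172.16.0.0 - 172.31.255.255)
  192.168.0.0/16 (192.168.0.0 - 192.168.255.255)
Private (in 172.16.0.0/12)


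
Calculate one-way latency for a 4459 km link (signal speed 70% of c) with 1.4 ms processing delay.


Speed = 0.7 * 3e5 km/s = 210000 km/s
Propagation delay = 4459 / 210000 = 0.0212 s = 21.2333 ms
Processing delay = 1.4 ms
Total one-way latency = 22.6333 ms


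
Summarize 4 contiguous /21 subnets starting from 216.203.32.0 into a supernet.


Original prefix: /21
Number of subnets: 4 = 2^2
New prefix = 21 - 2 = 19
Supernet: 216.203.32.0/19


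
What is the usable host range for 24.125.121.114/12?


Network: 24.112.0.0
Broadcast: 24.127.255.255
First usable = network + 1
Last usable = broadcast - 1
Range: 24.112.0.1 to 24.127.255.254


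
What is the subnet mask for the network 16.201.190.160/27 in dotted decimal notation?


/27 means 27 network bits, 5 host bits
Binary: 11111111111111111111111111100000
Mask: 255.255.255.224


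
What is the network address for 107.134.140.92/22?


IP:   01101011.10000110.10001100.01011100
Mask: 11111111.11111111.11111100.00000000
AND operation:
Net:  01101011.10000110.10001100.00000000
Network: 107.134.140.0/22


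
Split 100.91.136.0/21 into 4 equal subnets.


New prefix = 21 + 2 = 23
Each subnet has 512 addresses
  100.91.136.0/23
  100.91.138.0/23
  100.91.140.0/23
  100.91.142.0/23
Subnets: 100.91.136.0/23, 100.91.138.0/23, 100.91.140.0/23, 100.91.142.0/23


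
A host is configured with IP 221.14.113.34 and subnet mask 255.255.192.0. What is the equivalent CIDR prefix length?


Binary: 11111111.11111111.11000000.00000000
Count leading 1s
Prefix: /18


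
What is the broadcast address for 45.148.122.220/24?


Network: 45.148.122.0/24
Host bits = 8
Set all host bits to 1:
Broadcast: 45.148.122.255


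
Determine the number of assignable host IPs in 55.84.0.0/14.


Host bits = 32 - 14 = 18
Total addresses = 2^18 = 262144
Usable = total - 2 (network and broadcast)
Usable hosts: 262142


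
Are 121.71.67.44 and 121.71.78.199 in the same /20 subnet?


Mask: 255.255.240.0
121.71.67.44 AND mask = 121.71.64.0
121.71.78.199 AND mask = 121.71.64.0
Yes, same subnet (121.71.64.0)


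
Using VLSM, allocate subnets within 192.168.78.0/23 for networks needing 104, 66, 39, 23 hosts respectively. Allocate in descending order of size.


104 hosts -> /25 (126 usable): 192.168.78.0/25
66 hosts -> /25 (126 usable): 192.168.78.128/25
39 hosts -> /26 (62 usable): 192.168.79.0/26
23 hosts -> /27 (30 usable): 192.168.79.64/27
Allocation: 192.168.78.0/25 (104 hosts, 126 usable); 192.168.78.128/25 (66 hosts, 126 usable); 192.168.79.0/26 (39 hosts, 62 usable); 192.168.79.64/27 (23 hosts, 30 usable)


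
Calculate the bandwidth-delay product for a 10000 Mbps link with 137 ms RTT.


BDP = bandwidth * RTT
= 10000 Mbps * 137 ms
= 10000 * 1e6 * 137 / 1000 bits
= 1370000000 bits
= 171250000 bytes
= 167236.3281 KB
BDP = 1370000000 bits (171250000 bytes)


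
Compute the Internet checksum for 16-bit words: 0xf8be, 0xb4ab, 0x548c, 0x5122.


Sum all words (with carry folding):
+ 0xf8be = 0xf8be
+ 0xb4ab = 0xad6a
+ 0x548c = 0x01f7
+ 0x5122 = 0x5319
One's complement: ~0x5319
Checksum = 0xace6


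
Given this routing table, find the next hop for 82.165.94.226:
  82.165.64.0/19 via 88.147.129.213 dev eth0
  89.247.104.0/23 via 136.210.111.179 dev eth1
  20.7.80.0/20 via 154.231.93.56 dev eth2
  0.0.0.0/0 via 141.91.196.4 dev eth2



Longest prefix match for 82.165.94.226:
  /19 82.165.64.0: MATCH
  /23 89.247.104.0: no
  /20 20.7.80.0: no
  /0 0.0.0.0: MATCH
Selected: next-hop 88.147.129.213 via eth0 (matched /19)


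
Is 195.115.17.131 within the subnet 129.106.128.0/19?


Subnet network: 129.106.128.0
Test IP AND mask: 195.115.0.0
No, 195.115.17.131 is not in 129.106.128.0/19


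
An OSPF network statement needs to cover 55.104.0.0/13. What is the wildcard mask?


Subnet mask: 255.248.0.0
Wildcard = 255.255.255.255 - subnet mask
255 - 255 = 0
255 - 248 = 7
255 - 0 = 255
255 - 0 = 255
Wildcard: 0.7.255.255


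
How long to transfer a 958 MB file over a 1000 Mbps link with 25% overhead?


Effective throughput = 1000 * (1 - 25/100) = 750 Mbps
File size in Mb = 958 * 8 = 7664 Mb
Time = 7664 / 750
Time = 10.2187 seconds


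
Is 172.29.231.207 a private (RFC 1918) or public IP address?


RFC 1918 private ranges:
  10.0.0.0/8 (10.0.0.0 - 10.255.255.255)
  172.16.0.0/12 (172.16.0.0 - 172.31.255.255)
  192.168.0.0/16 (192.168.0.0 - 192.168.255.255)
Private (in 172.16.0.0/12)


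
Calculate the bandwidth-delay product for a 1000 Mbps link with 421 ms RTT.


BDP = bandwidth * RTT
= 1000 Mbps * 421 ms
= 1000 * 1e6 * 421 / 1000 bits
= 421000000 bits
= 52625000 bytes
= 51391.6016 KB
BDP = 421000000 bits (52625000 bytes)


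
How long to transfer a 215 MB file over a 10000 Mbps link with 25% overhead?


Effective throughput = 10000 * (1 - 25/100) = 7500 Mbps
File size in Mb = 215 * 8 = 1720 Mb
Time = 1720 / 7500
Time = 0.2293 seconds


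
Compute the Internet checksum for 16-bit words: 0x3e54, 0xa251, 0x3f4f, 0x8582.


Sum all words (with carry folding):
+ 0x3e54 = 0x3e54
+ 0xa251 = 0xe0a5
+ 0x3f4f = 0x1ff5
+ 0x8582 = 0xa577
One's complement: ~0xa577
Checksum = 0x5a88


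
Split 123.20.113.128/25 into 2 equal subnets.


New prefix = 25 + 1 = 26
Each subnet has 64 addresses
  123.20.113.128/26
  123.20.113.192/26
Subnets: 123.20.113.128/26, 123.20.113.192/26


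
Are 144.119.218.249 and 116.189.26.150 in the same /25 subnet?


Mask: 255.255.255.128
144.119.218.249 AND mask = 144.119.218.128
116.189.26.150 AND mask = 116.189.26.128
No, different subnets (144.119.218.128 vs 116.189.26.128)


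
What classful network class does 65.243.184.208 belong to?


First octet: 65
Binary: 01000001
0xxxxxxx -> Class A (1-126)
Class A, default mask 255.0.0.0 (/8)


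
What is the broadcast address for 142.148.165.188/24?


Network: 142.148.165.0/24
Host bits = 8
Set all host bits to 1:
Broadcast: 142.148.165.255


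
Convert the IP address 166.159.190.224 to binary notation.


166 = 10100110
159 = 10011111
190 = 10111110
224 = 11100000
Binary: 10100110.10011111.10111110.11100000


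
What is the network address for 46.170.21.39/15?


IP:   00101110.10101010.00010101.00100111
Mask: 11111111.11111110.00000000.00000000
AND operation:
Net:  00101110.10101010.00000000.00000000
Network: 46.170.0.0/15


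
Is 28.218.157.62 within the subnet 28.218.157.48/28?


Subnet network: 28.218.157.48
Test IP AND mask: 28.218.157.48
Yes, 28.218.157.62 is in 28.218.157.48/28


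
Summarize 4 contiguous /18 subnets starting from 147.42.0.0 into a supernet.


Original prefix: /18
Number of subnets: 4 = 2^2
New prefix = 18 - 2 = 16
Supernet: 147.42.0.0/16


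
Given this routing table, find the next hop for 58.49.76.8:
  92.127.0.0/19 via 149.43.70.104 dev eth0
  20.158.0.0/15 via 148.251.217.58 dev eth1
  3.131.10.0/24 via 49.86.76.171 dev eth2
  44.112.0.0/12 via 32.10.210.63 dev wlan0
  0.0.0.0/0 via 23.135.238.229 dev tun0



Longest prefix match for 58.49.76.8:
  /19 92.127.0.0: no
  /15 20.158.0.0: no
  /24 3.131.10.0: no
  /12 44.112.0.0: no
  /0 0.0.0.0: MATCH
Selected: next-hop 23.135.238.229 via tun0 (matched /0)


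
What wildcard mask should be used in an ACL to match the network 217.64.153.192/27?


Subnet mask: 255.255.255.224
Wildcard = 255.255.255.255 - subnet mask
255 - 255 = 0
255 - 255 = 0
255 - 255 = 0
255 - 224 = 31
Wildcard: 0.0.0.31


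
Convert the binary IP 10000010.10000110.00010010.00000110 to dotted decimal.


10000010 = 130
10000110 = 134
00010010 = 18
00000110 = 6
IP: 130.134.18.6


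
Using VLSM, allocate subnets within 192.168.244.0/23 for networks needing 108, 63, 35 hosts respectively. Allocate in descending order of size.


108 hosts -> /25 (126 usable): 192.168.244.0/25
63 hosts -> /25 (126 usable): 192.168.244.128/25
35 hosts -> /26 (62 usable): 192.168.245.0/26
Allocation: 192.168.244.0/25 (108 hosts, 126 usable); 192.168.244.128/25 (63 hosts, 126 usable); 192.168.245.0/26 (35 hosts, 62 usable)


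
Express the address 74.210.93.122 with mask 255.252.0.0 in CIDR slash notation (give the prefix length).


Binary: 11111111.11111100.00000000.00000000
Count leading 1s
Prefix: /14


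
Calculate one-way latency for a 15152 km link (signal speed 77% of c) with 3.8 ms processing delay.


Speed = 0.77 * 3e5 km/s = 231000 km/s
Propagation delay = 15152 / 231000 = 0.0656 s = 65.5931 ms
Processing delay = 3.8 ms
Total one-way latency = 69.3931 ms


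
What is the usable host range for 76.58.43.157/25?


Network: 76.58.43.128
Broadcast: 76.58.43.255
First usable = network + 1
Last usable = broadcast - 1
Range: 76.58.43.129 to 76.58.43.254


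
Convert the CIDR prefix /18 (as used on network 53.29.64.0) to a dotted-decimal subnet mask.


/18 means 18 network bits, 14 host bits
Binary: 11111111111111111100000000000000
Mask: 255.255.192.0


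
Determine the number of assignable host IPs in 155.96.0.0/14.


Host bits = 32 - 14 = 18
Total addresses = 2^18 = 262144
Usable = total - 2 (network and broadcast)
Usable hosts: 262142


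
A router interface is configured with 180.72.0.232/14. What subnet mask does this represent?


/14 means 14 network bits, 18 host bits
Binary: 11111111111111000000000000000000
Mask: 255.252.0.0


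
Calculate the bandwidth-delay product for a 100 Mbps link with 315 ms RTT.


BDP = bandwidth * RTT
= 100 Mbps * 315 ms
= 100 * 1e6 * 315 / 1000 bits
= 31500000 bits
= 3937500 bytes
= 3845.2148 KB
BDP = 31500000 bits (3937500 bytes)


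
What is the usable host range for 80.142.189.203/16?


Network: 80.142.0.0
Broadcast: 80.142.255.255
First usable = network + 1
Last usable = broadcast - 1
Range: 80.142.0.1 to 80.142.255.254


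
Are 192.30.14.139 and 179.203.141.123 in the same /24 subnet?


Mask: 255.255.255.0
192.30.14.139 AND mask = 192.30.14.0
179.203.141.123 AND mask = 179.203.141.0
No, different subnets (192.30.14.0 vs 179.203.141.0)


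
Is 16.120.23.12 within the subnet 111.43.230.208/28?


Subnet network: 111.43.230.208
Test IP AND mask: 16.120.23.0
No, 16.120.23.12 is not in 111.43.230.208/28


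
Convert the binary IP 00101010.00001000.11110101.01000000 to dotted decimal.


00101010 = 42
00001000 = 8
11110101 = 245
01000000 = 64
IP: 42.8.245.64


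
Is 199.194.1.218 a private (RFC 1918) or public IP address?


RFC 1918 private ranges:
  10.0.0.0/8 (10.0.0.0 - 10.255.255.255)
  172.16.0.0/12 (172.16.0.0 - 172.31.255.255)
  192.168.0.0/16 (192.168.0.0 - 192.168.255.255)
Public (not in any RFC 1918 range)


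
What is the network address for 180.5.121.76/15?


IP:   10110100.00000101.01111001.01001100
Mask: 11111111.11111110.00000000.00000000
AND operation:
Net:  10110100.00000100.00000000.00000000
Network: 180.4.0.0/15


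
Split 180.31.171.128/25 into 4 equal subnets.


New prefix = 25 + 2 = 27
Each subnet has 32 addresses
  180.31.171.128/27
  180.31.171.160/27
  180.31.171.192/27
  180.31.171.224/27
Subnets: 180.31.171.128/27, 180.31.171.160/27, 180.31.171.192/27, 180.31.171.224/27


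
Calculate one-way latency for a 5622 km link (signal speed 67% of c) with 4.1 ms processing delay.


Speed = 0.67 * 3e5 km/s = 201000 km/s
Propagation delay = 5622 / 201000 = 0.028 s = 27.9701 ms
Processing delay = 4.1 ms
Total one-way latency = 32.0701 ms


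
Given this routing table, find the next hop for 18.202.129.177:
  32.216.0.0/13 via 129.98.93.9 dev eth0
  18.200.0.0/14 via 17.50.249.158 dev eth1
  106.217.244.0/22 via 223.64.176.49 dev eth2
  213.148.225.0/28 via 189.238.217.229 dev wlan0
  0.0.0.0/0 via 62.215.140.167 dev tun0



Longest prefix match for 18.202.129.177:
  /13 32.216.0.0: no
  /14 18.200.0.0: MATCH
  /22 106.217.244.0: no
  /28 213.148.225.0: no
  /0 0.0.0.0: MATCH
Selected: next-hop 17.50.249.158 via eth1 (matched /14)


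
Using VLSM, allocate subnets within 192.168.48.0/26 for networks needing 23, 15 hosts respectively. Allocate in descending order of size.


23 hosts -> /27 (30 usable): 192.168.48.0/27
15 hosts -> /27 (30 usable): 192.168.48.32/27
Allocation: 192.168.48.0/27 (23 hosts, 30 usable); 192.168.48.32/27 (15 hosts, 30 usable)


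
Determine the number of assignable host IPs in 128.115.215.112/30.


Host bits = 32 - 30 = 2
Total addresses = 2^2 = 4
Usable = total - 2 (network and broadcast)
Usable hosts: 2


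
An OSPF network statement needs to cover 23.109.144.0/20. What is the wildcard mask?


Subnet mask: 255.255.240.0
Wildcard = 255.255.255.255 - subnet mask
255 - 255 = 0
255 - 255 = 0
255 - 240 = 15
255 - 0 = 255
Wildcard: 0.0.15.255


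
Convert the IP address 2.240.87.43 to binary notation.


2 = 00000010
240 = 11110000
87 = 01010111
43 = 00101011
Binary: 00000010.11110000.01010111.00101011


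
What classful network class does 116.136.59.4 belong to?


First octet: 116
Binary: 01110100
0xxxxxxx -> Class A (1-126)
Class A, default mask 255.0.0.0 (/8)


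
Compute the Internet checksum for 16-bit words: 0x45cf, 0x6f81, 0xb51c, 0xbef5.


Sum all words (with carry folding):
+ 0x45cf = 0x45cf
+ 0x6f81 = 0xb550
+ 0xb51c = 0x6a6d
+ 0xbef5 = 0x2963
One's complement: ~0x2963
Checksum = 0xd69c


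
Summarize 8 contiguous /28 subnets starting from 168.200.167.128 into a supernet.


Original prefix: /28
Number of subnets: 8 = 2^3
New prefix = 28 - 3 = 25
Supernet: 168.200.167.128/25


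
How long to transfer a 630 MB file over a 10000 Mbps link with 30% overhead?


Effective throughput = 10000 * (1 - 30/100) = 7000 Mbps
File size in Mb = 630 * 8 = 5040 Mb
Time = 5040 / 7000
Time = 0.72 seconds


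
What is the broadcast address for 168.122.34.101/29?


Network: 168.122.34.96/29
Host bits = 3
Set all host bits to 1:
Broadcast: 168.122.34.103


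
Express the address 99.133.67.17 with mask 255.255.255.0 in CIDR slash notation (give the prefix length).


Binary: 11111111.11111111.11111111.00000000
Count leading 1s
Prefix: /24


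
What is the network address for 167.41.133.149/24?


IP:   10100111.00101001.10000101.10010101
Mask: 11111111.11111111.11111111.00000000
AND operation:
Net:  10100111.00101001.10000101.00000000
Network: 167.41.133.0/24


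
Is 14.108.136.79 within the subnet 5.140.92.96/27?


Subnet network: 5.140.92.96
Test IP AND mask: 14.108.136.64
No, 14.108.136.79 is not in 5.140.92.96/27


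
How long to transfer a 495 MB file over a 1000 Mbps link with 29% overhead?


Effective throughput = 1000 * (1 - 29/100) = 710 Mbps
File size in Mb = 495 * 8 = 3960 Mb
Time = 3960 / 710
Time = 5.5775 seconds


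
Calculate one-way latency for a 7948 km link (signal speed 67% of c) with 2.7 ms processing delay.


Speed = 0.67 * 3e5 km/s = 201000 km/s
Propagation delay = 7948 / 201000 = 0.0395 s = 39.5423 ms
Processing delay = 2.7 ms
Total one-way latency = 42.2423 ms


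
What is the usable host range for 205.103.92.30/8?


Network: 205.0.0.0
Broadcast: 205.255.255.255
First usable = network + 1
Last usable = broadcast - 1
Range: 205.0.0.1 to 205.255.255.254


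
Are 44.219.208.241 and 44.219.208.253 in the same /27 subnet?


Mask: 255.255.255.224
44.219.208.241 AND mask = 44.219.208.224
44.219.208.253 AND mask = 44.219.208.224
Yes, same subnet (44.219.208.224)


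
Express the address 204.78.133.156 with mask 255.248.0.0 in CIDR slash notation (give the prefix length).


Binary: 11111111.11111000.00000000.00000000
Count leading 1s
Prefix: /13


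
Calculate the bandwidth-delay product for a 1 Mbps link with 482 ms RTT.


BDP = bandwidth * RTT
= 1 Mbps * 482 ms
= 1 * 1e6 * 482 / 1000 bits
= 482000 bits
= 60250 bytes
= 58.8379 KB
BDP = 482000 bits (60250 bytes)


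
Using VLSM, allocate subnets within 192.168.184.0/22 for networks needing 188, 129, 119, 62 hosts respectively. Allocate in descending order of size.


188 hosts -> /24 (254 usable): 192.168.184.0/24
129 hosts -> /24 (254 usable): 192.168.185.0/24
119 hosts -> /25 (126 usable): 192.168.186.0/25
62 hosts -> /26 (62 usable): 192.168.186.128/26
Allocation: 192.168.184.0/24 (188 hosts, 254 usable); 192.168.185.0/24 (129 hosts, 254 usable); 192.168.186.0/25 (119 hosts, 126 usable); 192.168.186.128/26 (62 hosts, 62 usable)


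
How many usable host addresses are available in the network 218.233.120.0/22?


Host bits = 32 - 22 = 10
Total addresses = 2^10 = 1024
Usable = total - 2 (network and broadcast)
Usable hosts: 1022


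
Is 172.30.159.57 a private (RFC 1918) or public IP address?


RFC 1918 private ranges:
  10.0.0.0/8 (10.0.0.0 - 10.255.255.255)
  172.16.0.0/12 (172.16.0.0 - 172.31.255.255)
  192.168.0.0/16 (192.168.0.0 - 192.168.255.255)
Private (in 172.16.0.0/12)


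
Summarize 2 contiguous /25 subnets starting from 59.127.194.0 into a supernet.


Original prefix: /25
Number of subnets: 2 = 2^1
New prefix = 25 - 1 = 24
Supernet: 59.127.194.0/24


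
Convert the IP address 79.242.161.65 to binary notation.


79 = 01001111
242 = 11110010
161 = 10100001
65 = 01000001
Binary: 01001111.11110010.10100001.01000001


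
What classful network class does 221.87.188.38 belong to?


First octet: 221
Binary: 11011101
110xxxxx -> Class C (192-223)
Class C, default mask 255.255.255.0 (/24)


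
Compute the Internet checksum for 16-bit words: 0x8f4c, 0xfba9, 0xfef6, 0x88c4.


Sum all words (with carry folding):
+ 0x8f4c = 0x8f4c
+ 0xfba9 = 0x8af6
+ 0xfef6 = 0x89ed
+ 0x88c4 = 0x12b2
One's complement: ~0x12b2
Checksum = 0xed4d


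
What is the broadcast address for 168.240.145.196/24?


Network: 168.240.145.0/24
Host bits = 8
Set all host bits to 1:
Broadcast: 168.240.145.255


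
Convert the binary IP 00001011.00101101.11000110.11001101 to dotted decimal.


00001011 = 11
00101101 = 45
11000110 = 198
11001101 = 205
IP: 11.45.198.205


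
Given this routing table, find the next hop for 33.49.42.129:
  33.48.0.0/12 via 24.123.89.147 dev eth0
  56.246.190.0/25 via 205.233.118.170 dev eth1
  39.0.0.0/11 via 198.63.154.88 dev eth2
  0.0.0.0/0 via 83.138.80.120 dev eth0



Longest prefix match for 33.49.42.129:
  /12 33.48.0.0: MATCH
  /25 56.246.190.0: no
  /11 39.0.0.0: no
  /0 0.0.0.0: MATCH
Selected: next-hop 24.123.89.147 via eth0 (matched /12)


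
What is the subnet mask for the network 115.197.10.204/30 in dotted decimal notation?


/30 means 30 network bits, 2 host bits
Binary: 11111111111111111111111111111100
Mask: 255.255.255.252


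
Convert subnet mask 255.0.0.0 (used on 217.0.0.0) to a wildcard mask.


Subnet mask: 255.0.0.0
Wildcard = 255.255.255.255 - subnet mask
255 - 255 = 0
255 - 0 = 255
255 - 0 = 255
255 - 0 = 255
Wildcard: 0.255.255.255


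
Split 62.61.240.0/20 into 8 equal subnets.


New prefix = 20 + 3 = 23
Each subnet has 512 addresses
  62.61.240.0/23
  62.61.242.0/23
  62.61.244.0/23
  62.61.246.0/23
  62.61.248.0/23
  62.61.250.0/23
  62.61.252.0/23
  62.61.254.0/23
Subnets: 62.61.240.0/23, 62.61.242.0/23, 62.61.244.0/23, 62.61.246.0/23, 62.61.248.0/23, 62.61.250.0/23, 62.61.252.0/23, 62.61.254.0/23


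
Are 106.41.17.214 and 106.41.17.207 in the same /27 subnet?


Mask: 255.255.255.224
106.41.17.214 AND mask = 106.41.17.192
106.41.17.207 AND mask = 106.41.17.192
Yes, same subnet (106.41.17.192)


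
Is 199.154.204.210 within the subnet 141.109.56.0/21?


Subnet network: 141.109.56.0
Test IP AND mask: 199.154.200.0
No, 199.154.204.210 is not in 141.109.56.0/21


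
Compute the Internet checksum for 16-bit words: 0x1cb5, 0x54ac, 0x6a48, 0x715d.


Sum all words (with carry folding):
+ 0x1cb5 = 0x1cb5
+ 0x54ac = 0x7161
+ 0x6a48 = 0xdba9
+ 0x715d = 0x4d07
One's complement: ~0x4d07
Checksum = 0xb2f8


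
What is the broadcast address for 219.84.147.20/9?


Network: 219.0.0.0/9
Host bits = 23
Set all host bits to 1:
Broadcast: 219.127.255.255


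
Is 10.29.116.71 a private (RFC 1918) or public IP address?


RFC 1918 private ranges:
  10.0.0.0/8 (10.0.0.0 - 10.255.255.255)
  172.16.0.0/12 (172.16.0.0 - 172.31.255.255)
  192.168.0.0/16 (192.168.0.0 - 192.168.255.255)
Private (in 10.0.0.0/8)


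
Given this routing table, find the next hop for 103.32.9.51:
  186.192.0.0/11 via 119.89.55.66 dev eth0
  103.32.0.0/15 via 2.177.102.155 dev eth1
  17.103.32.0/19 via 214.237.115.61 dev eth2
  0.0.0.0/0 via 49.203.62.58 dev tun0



Longest prefix match for 103.32.9.51:
  /11 186.192.0.0: no
  /15 103.32.0.0: MATCH
  /19 17.103.32.0: no
  /0 0.0.0.0: MATCH
Selected: next-hop 2.177.102.155 via eth1 (matched /15)


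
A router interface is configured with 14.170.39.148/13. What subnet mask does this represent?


/13 means 13 network bits, 19 host bits
Binary: 11111111111110000000000000000000
Mask: 255.248.0.0


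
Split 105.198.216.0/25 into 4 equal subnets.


New prefix = 25 + 2 = 27
Each subnet has 32 addresses
  105.198.216.0/27
  105.198.216.32/27
  105.198.216.64/27
  105.198.216.96/27
Subnets: 105.198.216.0/27, 105.198.216.32/27, 105.198.216.64/27, 105.198.216.96/27


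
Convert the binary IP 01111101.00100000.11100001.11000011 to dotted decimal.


01111101 = 125
00100000 = 32
11100001 = 225
11000011 = 195
IP: 125.32.225.195


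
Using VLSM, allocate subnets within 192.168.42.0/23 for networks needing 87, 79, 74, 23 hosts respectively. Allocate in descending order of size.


87 hosts -> /25 (126 usable): 192.168.42.0/25
79 hosts -> /25 (126 usable): 192.168.42.128/25
74 hosts -> /25 (126 usable): 192.168.43.0/25
23 hosts -> /27 (30 usable): 192.168.43.128/27
Allocation: 192.168.42.0/25 (87 hosts, 126 usable); 192.168.42.128/25 (79 hosts, 126 usable); 192.168.43.0/25 (74 hosts, 126 usable); 192.168.43.128/27 (23 hosts, 30 usable)


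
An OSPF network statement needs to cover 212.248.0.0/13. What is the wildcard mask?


Subnet mask: 255.248.0.0
Wildcard = 255.255.255.255 - subnet mask
255 - 255 = 0
255 - 248 = 7
255 - 0 = 255
255 - 0 = 255
Wildcard: 0.7.255.255


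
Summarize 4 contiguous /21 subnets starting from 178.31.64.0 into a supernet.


Original prefix: /21
Number of subnets: 4 = 2^2
New prefix = 21 - 2 = 19
Supernet: 178.31.64.0/19


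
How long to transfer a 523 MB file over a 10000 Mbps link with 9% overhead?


Effective throughput = 10000 * (1 - 9/100) = 9100 Mbps
File size in Mb = 523 * 8 = 4184 Mb
Time = 4184 / 9100
Time = 0.4598 seconds


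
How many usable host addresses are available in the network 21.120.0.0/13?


Host bits = 32 - 13 = 19
Total addresses = 2^19 = 524288
Usable = total - 2 (network and broadcast)
Usable hosts: 524286


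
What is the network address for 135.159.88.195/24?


IP:   10000111.10011111.01011000.11000011
Mask: 11111111.11111111.11111111.00000000
AND operation:
Net:  10000111.10011111.01011000.00000000
Network: 135.159.88.0/24


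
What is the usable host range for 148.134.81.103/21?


Network: 148.134.80.0
Broadcast: 148.134.87.255
First usable = network + 1
Last usable = broadcast - 1
Range: 148.134.80.1 to 148.134.87.254


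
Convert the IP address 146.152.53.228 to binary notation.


146 = 10010010
152 = 10011000
53 = 00110101
228 = 11100100
Binary: 10010010.10011000.00110101.11100100


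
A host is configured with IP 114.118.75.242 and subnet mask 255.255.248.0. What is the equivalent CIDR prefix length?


Binary: 11111111.11111111.11111000.00000000
Count leading 1s
Prefix: /21


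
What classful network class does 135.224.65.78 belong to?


First octet: 135
Binary: 10000111
10xxxxxx -> Class B (128-191)
Class B, default mask 255.255.0.0 (/16)


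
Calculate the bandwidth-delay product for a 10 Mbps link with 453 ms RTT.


BDP = bandwidth * RTT
= 10 Mbps * 453 ms
= 10 * 1e6 * 453 / 1000 bits
= 4530000 bits
= 566250 bytes
= 552.9785 KB
BDP = 4530000 bits (566250 bytes)


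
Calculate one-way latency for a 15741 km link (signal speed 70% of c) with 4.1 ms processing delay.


Speed = 0.7 * 3e5 km/s = 210000 km/s
Propagation delay = 15741 / 210000 = 0.075 s = 74.9571 ms
Processing delay = 4.1 ms
Total one-way latency = 79.0571 ms


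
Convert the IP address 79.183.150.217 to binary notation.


79 = 01001111
183 = 10110111
150 = 10010110
217 = 11011001
Binary: 01001111.10110111.10010110.11011001


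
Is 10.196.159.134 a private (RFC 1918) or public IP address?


RFC 1918 private ranges:
  10.0.0.0/8 (10.0.0.0 - 10.255.255.255)
  172.16.0.0/12 (172.16.0.0 - 172.31.255.255)
  192.168.0.0/16 (192.168.0.0 - 192.168.255.255)
Private (in 10.0.0.0/8)


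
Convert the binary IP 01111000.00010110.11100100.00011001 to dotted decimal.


01111000 = 120
00010110 = 22
11100100 = 228
00011001 = 25
IP: 120.22.228.25


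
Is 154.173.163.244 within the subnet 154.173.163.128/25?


Subnet network: 154.173.163.128
Test IP AND mask: 154.173.163.128
Yes, 154.173.163.244 is in 154.173.163.128/25


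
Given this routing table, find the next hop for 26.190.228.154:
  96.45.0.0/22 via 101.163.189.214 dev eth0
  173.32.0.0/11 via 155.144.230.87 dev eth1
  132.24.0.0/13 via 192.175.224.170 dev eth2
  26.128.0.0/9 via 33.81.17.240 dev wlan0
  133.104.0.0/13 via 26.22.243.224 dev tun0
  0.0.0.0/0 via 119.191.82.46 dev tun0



Longest prefix match for 26.190.228.154:
  /22 96.45.0.0: no
  /11 173.32.0.0: no
  /13 132.24.0.0: no
  /9 26.128.0.0: MATCH
  /13 133.104.0.0: no
  /0 0.0.0.0: MATCH
Selected: next-hop 33.81.17.240 via wlan0 (matched /9)


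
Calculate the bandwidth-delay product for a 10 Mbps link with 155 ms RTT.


BDP = bandwidth * RTT
= 10 Mbps * 155 ms
= 10 * 1e6 * 155 / 1000 bits
= 1550000 bits
= 193750 bytes
= 189.209 KB
BDP = 1550000 bits (193750 bytes)


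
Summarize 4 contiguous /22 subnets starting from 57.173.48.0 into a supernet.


Original prefix: /22
Number of subnets: 4 = 2^2
New prefix = 22 - 2 = 20
Supernet: 57.173.48.0/20


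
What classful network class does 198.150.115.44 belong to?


First octet: 198
Binary: 11000110
110xxxxx -> Class C (192-223)
Class C, default mask 255.255.255.0 (/24)


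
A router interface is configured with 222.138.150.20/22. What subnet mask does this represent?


/22 means 22 network bits, 10 host bits
Binary: 11111111111111111111110000000000
Mask: 255.255.252.0


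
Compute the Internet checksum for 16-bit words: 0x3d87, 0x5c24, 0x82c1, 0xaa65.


Sum all words (with carry folding):
+ 0x3d87 = 0x3d87
+ 0x5c24 = 0x99ab
+ 0x82c1 = 0x1c6d
+ 0xaa65 = 0xc6d2
One's complement: ~0xc6d2
Checksum = 0x392d


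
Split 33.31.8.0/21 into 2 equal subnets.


New prefix = 21 + 1 = 22
Each subnet has 1024 addresses
  33.31.8.0/22
  33.31.12.0/22
Subnets: 33.31.8.0/22, 33.31.12.0/22


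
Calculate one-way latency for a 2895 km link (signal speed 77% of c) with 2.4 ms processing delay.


Speed = 0.77 * 3e5 km/s = 231000 km/s
Propagation delay = 2895 / 231000 = 0.0125 s = 12.5325 ms
Processing delay = 2.4 ms
Total one-way latency = 14.9325 ms


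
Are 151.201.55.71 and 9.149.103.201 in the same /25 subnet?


Mask: 255.255.255.128
151.201.55.71 AND mask = 151.201.55.0
9.149.103.201 AND mask = 9.149.103.128
No, different subnets (151.201.55.0 vs 9.149.103.128)


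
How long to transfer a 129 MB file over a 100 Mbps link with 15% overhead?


Effective throughput = 100 * (1 - 15/100) = 85 Mbps
File size in Mb = 129 * 8 = 1032 Mb
Time = 1032 / 85
Time = 12.1412 seconds


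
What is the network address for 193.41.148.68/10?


IP:   11000001.00101001.10010100.01000100
Mask: 11111111.11000000.00000000.00000000
AND operation:
Net:  11000001.00000000.00000000.00000000
Network: 193.0.0.0/10


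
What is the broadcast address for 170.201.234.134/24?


Network: 170.201.234.0/24
Host bits = 8
Set all host bits to 1:
Broadcast: 170.201.234.255


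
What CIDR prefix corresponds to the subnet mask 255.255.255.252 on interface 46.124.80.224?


Binary: 11111111.11111111.11111111.11111100
Count leading 1s
Prefix: /30


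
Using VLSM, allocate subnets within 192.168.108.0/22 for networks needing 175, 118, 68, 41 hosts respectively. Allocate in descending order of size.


175 hosts -> /24 (254 usable): 192.168.108.0/24
118 hosts -> /25 (126 usable): 192.168.109.0/25
68 hosts -> /25 (126 usable): 192.168.109.128/25
41 hosts -> /26 (62 usable): 192.168.110.0/26
Allocation: 192.168.108.0/24 (175 hosts, 254 usable); 192.168.109.0/25 (118 hosts, 126 usable); 192.168.109.128/25 (68 hosts, 126 usable); 192.168.110.0/26 (41 hosts, 62 usable)


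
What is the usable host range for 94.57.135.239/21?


Network: 94.57.128.0
Broadcast: 94.57.135.255
First usable = network + 1
Last usable = broadcast - 1
Range: 94.57.128.1 to 94.57.135.254


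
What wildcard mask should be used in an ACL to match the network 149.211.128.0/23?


Subnet mask: 255.255.254.0
Wildcard = 255.255.255.255 - subnet mask
255 - 255 = 0
255 - 255 = 0
255 - 254 = 1
255 - 0 = 255
Wildcard: 0.0.1.255


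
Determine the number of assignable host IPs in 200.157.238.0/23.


Host bits = 32 - 23 = 9
Total addresses = 2^9 = 512
Usable = total - 2 (network and broadcast)
Usable hosts: 510


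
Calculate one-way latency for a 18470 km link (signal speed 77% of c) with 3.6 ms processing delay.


Speed = 0.77 * 3e5 km/s = 231000 km/s
Propagation delay = 18470 / 231000 = 0.08 s = 79.9567 ms
Processing delay = 3.6 ms
Total one-way latency = 83.5567 ms
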